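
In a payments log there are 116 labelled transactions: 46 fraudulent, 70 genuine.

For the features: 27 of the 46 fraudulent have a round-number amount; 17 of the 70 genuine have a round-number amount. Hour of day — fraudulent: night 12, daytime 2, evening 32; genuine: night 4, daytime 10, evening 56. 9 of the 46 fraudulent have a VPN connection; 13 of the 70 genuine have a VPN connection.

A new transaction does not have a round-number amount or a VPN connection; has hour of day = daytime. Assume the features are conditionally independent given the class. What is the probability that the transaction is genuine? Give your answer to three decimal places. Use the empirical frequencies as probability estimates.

0.903

fraudulent: (46/116) × (19/46) × (2/46) × (37/46) ≈ 0.00572811
genuine: (70/116) × (53/70) × (10/70) × (57/70) ≈ 0.0531492
P(genuine | x) = 0.0531492 / 0.05887731 ≈ 0.903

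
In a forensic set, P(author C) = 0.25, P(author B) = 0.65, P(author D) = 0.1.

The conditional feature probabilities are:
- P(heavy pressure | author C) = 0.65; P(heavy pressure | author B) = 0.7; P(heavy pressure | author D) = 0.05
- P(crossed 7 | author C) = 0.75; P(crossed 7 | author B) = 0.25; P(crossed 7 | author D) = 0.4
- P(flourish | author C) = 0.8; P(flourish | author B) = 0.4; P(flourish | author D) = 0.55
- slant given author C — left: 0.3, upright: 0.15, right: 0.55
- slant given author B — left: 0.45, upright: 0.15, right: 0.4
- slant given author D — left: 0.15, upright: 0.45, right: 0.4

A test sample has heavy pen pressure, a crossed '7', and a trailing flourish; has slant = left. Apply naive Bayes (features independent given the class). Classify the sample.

author C

author C: 0.25 × 0.65 × 0.75 × 0.8 × 0.3 = 0.02925
author B: 0.65 × 0.7 × 0.25 × 0.4 × 0.45 = 0.020475
author D: 0.1 × 0.05 × 0.4 × 0.55 × 0.15 = 0.000165
Highest score → author C.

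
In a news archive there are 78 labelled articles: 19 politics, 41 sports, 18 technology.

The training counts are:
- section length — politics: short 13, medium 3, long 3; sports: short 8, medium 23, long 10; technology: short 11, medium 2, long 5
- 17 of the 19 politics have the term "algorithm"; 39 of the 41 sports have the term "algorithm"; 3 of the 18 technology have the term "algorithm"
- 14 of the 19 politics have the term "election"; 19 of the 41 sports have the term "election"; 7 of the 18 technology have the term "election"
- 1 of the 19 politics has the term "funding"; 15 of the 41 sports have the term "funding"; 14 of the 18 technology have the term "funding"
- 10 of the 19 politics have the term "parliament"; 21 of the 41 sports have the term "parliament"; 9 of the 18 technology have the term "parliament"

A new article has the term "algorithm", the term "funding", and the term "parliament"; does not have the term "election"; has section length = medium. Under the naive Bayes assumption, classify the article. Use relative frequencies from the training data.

sports

politics: (19/78) × (3/19) × (17/19) × (5/19) × (1/19) × (10/19) ≈ 0.00025086
sports: (41/78) × (23/41) × (39/41) × (22/41) × (15/41) × (21/41) ≈ 0.028203
technology: (18/78) × (2/18) × (3/18) × (11/18) × (14/18) × (9/18) ≈ 0.00101562
Highest score → sports.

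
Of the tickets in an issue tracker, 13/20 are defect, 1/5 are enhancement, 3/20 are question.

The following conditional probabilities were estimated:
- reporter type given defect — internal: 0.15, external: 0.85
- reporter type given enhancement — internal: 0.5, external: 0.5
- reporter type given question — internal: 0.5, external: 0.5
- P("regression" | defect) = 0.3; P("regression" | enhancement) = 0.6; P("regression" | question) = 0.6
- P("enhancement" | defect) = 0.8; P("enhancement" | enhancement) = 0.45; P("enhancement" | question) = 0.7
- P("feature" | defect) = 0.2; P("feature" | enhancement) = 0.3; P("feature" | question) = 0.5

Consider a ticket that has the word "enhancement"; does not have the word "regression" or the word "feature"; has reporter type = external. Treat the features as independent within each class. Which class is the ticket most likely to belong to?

defect

defect: 0.65 × 0.85 × (1−0.3) × 0.8 × (1−0.2) = 0.24752
enhancement: 0.2 × 0.5 × (1−0.6) × 0.45 × (1−0.3) = 0.0126
question: 0.15 × 0.5 × (1−0.6) × 0.7 × (1−0.5) = 0.0105
Highest score → defect.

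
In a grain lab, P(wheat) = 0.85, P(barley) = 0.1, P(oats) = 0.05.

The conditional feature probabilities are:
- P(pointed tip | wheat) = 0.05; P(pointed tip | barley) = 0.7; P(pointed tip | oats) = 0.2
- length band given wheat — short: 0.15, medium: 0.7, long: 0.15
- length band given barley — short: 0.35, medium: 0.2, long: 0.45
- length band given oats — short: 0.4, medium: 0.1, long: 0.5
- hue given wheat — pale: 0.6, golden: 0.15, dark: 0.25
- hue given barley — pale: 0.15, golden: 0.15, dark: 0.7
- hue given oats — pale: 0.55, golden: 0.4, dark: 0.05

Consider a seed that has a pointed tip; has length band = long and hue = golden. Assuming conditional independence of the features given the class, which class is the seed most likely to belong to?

wheat: 0.85 × 0.05 × 0.15 × 0.15 = 0.00095625
barley: 0.1 × 0.7 × 0.45 × 0.15 = 0.004725
oats: 0.05 × 0.2 × 0.5 × 0.4 = 0.002
Highest score → barley.

barley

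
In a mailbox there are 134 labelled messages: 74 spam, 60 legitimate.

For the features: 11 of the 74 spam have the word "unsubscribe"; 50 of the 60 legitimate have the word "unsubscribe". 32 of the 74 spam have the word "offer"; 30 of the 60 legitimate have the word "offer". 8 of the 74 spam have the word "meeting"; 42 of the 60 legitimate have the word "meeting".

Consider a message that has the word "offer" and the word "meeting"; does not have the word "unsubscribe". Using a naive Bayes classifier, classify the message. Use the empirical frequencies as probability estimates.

spam: (74/134) × (63/74) × (32/74) × (8/74) ≈ 0.0219792
legitimate: (60/134) × (10/60) × (30/60) × (42/60) ≈ 0.0261194
Highest score → legitimate.

legitimate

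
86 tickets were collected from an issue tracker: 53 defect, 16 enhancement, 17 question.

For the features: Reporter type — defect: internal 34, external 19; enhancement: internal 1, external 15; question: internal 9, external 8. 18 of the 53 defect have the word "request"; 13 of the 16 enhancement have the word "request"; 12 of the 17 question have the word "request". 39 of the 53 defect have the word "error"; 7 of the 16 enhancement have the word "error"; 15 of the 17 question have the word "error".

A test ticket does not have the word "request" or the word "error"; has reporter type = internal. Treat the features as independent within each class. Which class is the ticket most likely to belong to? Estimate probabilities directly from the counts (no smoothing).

defect: (53/86) × (34/53) × (35/53) × (14/53) ≈ 0.0689644
enhancement: (16/86) × (1/16) × (3/16) × (9/16) ≈ 0.00122638
question: (17/86) × (9/17) × (5/17) × (2/17) ≈ 0.00362115
Highest score → defect.

defect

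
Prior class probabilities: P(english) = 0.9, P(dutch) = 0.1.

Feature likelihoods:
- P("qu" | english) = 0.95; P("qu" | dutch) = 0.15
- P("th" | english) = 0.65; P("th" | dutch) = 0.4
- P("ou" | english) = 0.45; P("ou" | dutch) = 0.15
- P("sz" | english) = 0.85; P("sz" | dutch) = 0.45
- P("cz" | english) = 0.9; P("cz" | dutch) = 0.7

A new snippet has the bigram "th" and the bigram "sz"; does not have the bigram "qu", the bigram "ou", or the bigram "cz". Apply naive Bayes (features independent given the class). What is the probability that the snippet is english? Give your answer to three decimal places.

english: 0.9 × (1−0.95) × 0.65 × (1−0.45) × 0.85 × (1−0.9) = 0.0013674375
dutch: 0.1 × (1−0.15) × 0.4 × (1−0.15) × 0.45 × (1−0.7) = 0.0039015
P(english | x) = 0.0013674375 / 0.0052689375 ≈ 0.260

0.260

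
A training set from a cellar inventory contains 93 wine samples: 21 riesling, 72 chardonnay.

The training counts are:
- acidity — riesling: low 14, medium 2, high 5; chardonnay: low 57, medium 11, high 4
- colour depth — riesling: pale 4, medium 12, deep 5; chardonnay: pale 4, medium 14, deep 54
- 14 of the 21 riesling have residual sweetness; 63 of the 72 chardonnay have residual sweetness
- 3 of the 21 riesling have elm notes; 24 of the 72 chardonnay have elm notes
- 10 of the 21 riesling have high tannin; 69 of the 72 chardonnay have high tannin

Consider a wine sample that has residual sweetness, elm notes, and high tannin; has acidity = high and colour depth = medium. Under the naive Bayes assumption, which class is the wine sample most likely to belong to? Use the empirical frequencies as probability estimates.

riesling: (21/93) × (5/21) × (12/21) × (14/21) × (3/21) × (10/21) ≈ 0.00139329
chardonnay: (72/93) × (4/72) × (14/72) × (63/72) × (24/72) × (69/72) ≈ 0.00233763
Highest score → chardonnay.

chardonnay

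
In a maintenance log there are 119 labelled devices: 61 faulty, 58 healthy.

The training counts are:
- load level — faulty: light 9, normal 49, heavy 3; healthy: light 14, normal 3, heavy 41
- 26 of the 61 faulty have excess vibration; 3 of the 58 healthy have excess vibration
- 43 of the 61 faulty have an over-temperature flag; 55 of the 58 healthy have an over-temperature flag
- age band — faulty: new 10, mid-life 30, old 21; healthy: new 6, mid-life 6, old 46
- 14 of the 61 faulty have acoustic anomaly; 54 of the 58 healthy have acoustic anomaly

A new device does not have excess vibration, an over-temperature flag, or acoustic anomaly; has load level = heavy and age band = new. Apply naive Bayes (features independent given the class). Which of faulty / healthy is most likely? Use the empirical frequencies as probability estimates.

faulty: (61/119) × (3/61) × (35/61) × (18/61) × (10/61) × (47/61) ≈ 0.00053913
healthy: (58/119) × (41/58) × (55/58) × (3/58) × (6/58) × (4/58) ≈ 0.000120565
Highest score → faulty.

faulty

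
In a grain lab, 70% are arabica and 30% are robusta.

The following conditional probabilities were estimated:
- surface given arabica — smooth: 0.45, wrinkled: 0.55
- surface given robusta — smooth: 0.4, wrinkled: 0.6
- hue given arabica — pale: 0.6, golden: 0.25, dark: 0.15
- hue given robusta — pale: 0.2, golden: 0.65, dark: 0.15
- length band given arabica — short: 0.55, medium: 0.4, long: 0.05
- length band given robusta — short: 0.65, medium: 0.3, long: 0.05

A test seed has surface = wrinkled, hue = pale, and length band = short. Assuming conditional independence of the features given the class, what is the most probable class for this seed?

arabica

arabica: 0.7 × 0.55 × 0.6 × 0.55 = 0.12705
robusta: 0.3 × 0.6 × 0.2 × 0.65 = 0.0234
Highest score → arabica.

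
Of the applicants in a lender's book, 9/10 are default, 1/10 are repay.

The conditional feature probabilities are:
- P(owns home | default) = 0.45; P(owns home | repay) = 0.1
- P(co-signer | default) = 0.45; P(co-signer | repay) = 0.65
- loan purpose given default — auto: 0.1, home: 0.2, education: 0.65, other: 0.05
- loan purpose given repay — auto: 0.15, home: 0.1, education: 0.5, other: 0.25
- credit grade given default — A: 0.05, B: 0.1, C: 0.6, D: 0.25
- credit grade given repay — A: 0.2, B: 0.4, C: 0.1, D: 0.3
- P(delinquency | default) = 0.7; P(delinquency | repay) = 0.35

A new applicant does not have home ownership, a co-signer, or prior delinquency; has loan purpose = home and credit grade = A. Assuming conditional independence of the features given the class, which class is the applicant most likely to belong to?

default

default: 0.9 × (1−0.45) × (1−0.45) × 0.2 × 0.05 × (1−0.7) = 0.00081675
repay: 0.1 × (1−0.1) × (1−0.65) × 0.1 × 0.2 × (1−0.35) = 0.0004095
Highest score → default.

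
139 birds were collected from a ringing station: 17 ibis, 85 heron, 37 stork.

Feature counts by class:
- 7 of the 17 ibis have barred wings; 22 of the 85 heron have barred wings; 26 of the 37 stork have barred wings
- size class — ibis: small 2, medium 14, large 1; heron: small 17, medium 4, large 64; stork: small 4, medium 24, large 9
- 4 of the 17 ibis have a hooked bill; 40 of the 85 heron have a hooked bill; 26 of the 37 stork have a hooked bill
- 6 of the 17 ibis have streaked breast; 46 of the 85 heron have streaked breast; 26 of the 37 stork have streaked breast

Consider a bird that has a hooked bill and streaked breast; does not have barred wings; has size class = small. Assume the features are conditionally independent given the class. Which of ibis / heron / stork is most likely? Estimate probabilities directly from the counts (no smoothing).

heron

ibis: (17/139) × (10/17) × (2/17) × (4/17) × (6/17) ≈ 0.000702878
heron: (85/139) × (63/85) × (17/85) × (40/85) × (46/85) ≈ 0.0230853
stork: (37/139) × (11/37) × (4/37) × (26/37) × (26/37) ≈ 0.00422454
Highest score → heron.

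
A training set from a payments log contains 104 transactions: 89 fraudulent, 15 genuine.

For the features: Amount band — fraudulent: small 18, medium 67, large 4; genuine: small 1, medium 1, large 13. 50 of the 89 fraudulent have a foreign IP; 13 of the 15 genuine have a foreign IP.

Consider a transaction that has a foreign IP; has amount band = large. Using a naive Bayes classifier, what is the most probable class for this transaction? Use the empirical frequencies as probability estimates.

fraudulent: (89/104) × (4/89) × (50/89) ≈ 0.0216076
genuine: (15/104) × (13/15) × (13/15) ≈ 0.108333
Highest score → genuine.

genuine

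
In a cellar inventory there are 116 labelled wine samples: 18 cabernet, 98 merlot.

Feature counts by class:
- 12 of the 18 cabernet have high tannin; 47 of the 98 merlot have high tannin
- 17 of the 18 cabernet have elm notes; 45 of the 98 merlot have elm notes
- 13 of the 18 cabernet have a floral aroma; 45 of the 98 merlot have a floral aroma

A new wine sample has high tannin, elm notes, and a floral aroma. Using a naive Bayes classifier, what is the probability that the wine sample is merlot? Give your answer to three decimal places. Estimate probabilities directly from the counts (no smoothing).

cabernet: (18/116) × (12/18) × (17/18) × (13/18) ≈ 0.0705619
merlot: (98/116) × (47/98) × (45/98) × (45/98) ≈ 0.0854305
P(merlot | x) = 0.0854305 / 0.1559924 ≈ 0.548

0.548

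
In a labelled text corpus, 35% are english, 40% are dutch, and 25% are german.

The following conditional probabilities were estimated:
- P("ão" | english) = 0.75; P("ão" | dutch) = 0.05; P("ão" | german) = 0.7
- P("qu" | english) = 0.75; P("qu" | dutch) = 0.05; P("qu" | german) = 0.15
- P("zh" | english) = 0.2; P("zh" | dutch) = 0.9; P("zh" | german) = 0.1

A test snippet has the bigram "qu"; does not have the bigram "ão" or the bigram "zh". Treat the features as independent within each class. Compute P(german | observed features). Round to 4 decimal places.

0.1569

english: 0.35 × (1−0.75) × 0.75 × (1−0.2) = 0.0525
dutch: 0.4 × (1−0.05) × 0.05 × (1−0.9) = 0.0019
german: 0.25 × (1−0.7) × 0.15 × (1−0.1) = 0.010125
P(german | x) = 0.010125 / 0.064525 ≈ 0.1569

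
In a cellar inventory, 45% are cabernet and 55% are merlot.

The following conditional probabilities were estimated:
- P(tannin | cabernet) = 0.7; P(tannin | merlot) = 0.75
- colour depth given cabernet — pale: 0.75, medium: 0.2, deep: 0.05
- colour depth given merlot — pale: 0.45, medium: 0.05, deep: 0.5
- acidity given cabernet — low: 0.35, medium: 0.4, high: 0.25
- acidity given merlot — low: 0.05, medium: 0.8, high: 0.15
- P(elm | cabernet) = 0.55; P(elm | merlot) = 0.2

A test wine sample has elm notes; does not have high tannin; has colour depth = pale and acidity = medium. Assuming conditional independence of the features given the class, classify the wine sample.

cabernet: 0.45 × (1−0.7) × 0.75 × 0.4 × 0.55 = 0.022275
merlot: 0.55 × (1−0.75) × 0.45 × 0.8 × 0.2 = 0.0099
Highest score → cabernet.

cabernet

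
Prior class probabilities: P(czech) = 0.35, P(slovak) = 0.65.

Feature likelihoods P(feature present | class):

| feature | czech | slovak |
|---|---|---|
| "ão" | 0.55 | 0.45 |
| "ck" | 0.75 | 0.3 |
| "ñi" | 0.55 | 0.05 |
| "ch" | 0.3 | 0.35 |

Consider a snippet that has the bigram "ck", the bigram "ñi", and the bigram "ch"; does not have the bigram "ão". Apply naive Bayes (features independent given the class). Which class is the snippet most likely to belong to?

czech

czech: 0.35 × (1−0.55) × 0.75 × 0.55 × 0.3 = 0.019490625
slovak: 0.65 × (1−0.45) × 0.3 × 0.05 × 0.35 = 0.001876875
Highest score → czech.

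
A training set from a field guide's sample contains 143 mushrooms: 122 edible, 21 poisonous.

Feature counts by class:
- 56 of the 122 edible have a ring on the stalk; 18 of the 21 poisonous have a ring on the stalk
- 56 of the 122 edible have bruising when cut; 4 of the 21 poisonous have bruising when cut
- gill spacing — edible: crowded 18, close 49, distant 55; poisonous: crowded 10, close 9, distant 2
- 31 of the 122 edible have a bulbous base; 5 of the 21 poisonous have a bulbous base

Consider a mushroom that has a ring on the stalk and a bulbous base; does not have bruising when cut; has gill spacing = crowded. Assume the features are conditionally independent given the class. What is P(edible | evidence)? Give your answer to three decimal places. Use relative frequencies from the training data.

0.407

edible: (122/143) × (56/122) × (66/122) × (18/122) × (31/122) ≈ 0.00794238
poisonous: (21/143) × (18/21) × (17/21) × (10/21) × (5/21) ≈ 0.0115531
P(edible | x) = 0.00794238 / 0.01949548 ≈ 0.407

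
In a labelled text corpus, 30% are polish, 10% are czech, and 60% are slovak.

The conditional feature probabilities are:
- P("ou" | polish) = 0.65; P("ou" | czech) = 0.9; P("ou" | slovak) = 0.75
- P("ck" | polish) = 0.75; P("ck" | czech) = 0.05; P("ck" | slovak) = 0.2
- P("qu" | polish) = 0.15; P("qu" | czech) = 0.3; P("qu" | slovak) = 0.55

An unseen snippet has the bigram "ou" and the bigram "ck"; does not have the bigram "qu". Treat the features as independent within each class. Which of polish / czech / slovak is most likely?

polish

polish: 0.3 × 0.65 × 0.75 × (1−0.15) = 0.1243125
czech: 0.1 × 0.9 × 0.05 × (1−0.3) = 0.00315
slovak: 0.6 × 0.75 × 0.2 × (1−0.55) = 0.0405
Highest score → polish.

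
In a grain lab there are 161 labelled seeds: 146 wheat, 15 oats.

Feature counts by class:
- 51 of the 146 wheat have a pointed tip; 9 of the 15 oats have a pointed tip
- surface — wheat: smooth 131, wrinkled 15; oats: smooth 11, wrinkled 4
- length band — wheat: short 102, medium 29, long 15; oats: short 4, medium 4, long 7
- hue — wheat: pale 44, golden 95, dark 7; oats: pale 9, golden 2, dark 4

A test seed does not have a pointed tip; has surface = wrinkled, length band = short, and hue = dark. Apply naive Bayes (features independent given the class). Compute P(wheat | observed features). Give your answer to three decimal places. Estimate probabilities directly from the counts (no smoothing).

0.742

wheat: (146/161) × (95/146) × (15/146) × (102/146) × (7/146) ≈ 0.00203062
oats: (15/161) × (6/15) × (4/15) × (4/15) × (4/15) ≈ 0.000706694
P(wheat | x) = 0.00203062 / 0.002737314 ≈ 0.742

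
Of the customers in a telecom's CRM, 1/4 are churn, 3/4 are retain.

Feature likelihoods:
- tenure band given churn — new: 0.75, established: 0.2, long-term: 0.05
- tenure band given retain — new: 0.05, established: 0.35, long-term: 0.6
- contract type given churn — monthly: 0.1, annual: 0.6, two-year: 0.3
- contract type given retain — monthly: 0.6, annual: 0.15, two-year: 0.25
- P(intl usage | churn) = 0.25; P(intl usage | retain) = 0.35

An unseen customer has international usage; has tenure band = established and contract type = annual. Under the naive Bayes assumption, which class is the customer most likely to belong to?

retain

churn: 0.25 × 0.2 × 0.6 × 0.25 = 0.0075
retain: 0.75 × 0.35 × 0.15 × 0.35 = 0.01378125
Highest score → retain.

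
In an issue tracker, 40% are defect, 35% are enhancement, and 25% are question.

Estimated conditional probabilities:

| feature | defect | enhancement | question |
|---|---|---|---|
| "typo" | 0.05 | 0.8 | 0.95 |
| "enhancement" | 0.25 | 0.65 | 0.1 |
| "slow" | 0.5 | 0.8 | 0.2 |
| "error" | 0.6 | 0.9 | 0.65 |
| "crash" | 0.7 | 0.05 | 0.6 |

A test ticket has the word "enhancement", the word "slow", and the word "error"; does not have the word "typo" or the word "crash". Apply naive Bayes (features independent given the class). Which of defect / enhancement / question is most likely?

defect: 0.4 × (1−0.05) × 0.25 × 0.5 × 0.6 × (1−0.7) = 0.00855
enhancement: 0.35 × (1−0.8) × 0.65 × 0.8 × 0.9 × (1−0.05) = 0.031122
question: 0.25 × (1−0.95) × 0.1 × 0.2 × 0.65 × (1−0.6) = 0.000065
Highest score → enhancement.

enhancement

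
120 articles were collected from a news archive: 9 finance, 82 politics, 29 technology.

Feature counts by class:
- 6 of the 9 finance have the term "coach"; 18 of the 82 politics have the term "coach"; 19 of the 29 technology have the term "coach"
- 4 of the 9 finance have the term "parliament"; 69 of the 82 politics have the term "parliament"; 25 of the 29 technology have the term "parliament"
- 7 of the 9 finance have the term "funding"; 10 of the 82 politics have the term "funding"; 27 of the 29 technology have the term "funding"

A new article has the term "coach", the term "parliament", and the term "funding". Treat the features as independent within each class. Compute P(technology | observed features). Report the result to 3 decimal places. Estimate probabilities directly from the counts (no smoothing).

finance: (9/120) × (6/9) × (4/9) × (7/9) ≈ 0.017284
politics: (82/120) × (18/82) × (69/82) × (10/82) ≈ 0.0153926
technology: (29/120) × (19/29) × (25/29) × (27/29) ≈ 0.127081
P(technology | x) = 0.127081 / 0.1597576 ≈ 0.795

0.795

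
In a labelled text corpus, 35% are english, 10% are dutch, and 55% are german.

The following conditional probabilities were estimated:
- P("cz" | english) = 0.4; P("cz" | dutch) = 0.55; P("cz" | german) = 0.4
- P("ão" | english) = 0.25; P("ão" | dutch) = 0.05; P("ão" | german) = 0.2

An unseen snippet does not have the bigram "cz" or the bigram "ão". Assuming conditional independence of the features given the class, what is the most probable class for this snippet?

english: 0.35 × (1−0.4) × (1−0.25) = 0.1575
dutch: 0.1 × (1−0.55) × (1−0.05) = 0.04275
german: 0.55 × (1−0.4) × (1−0.2) = 0.264
Highest score → german.

german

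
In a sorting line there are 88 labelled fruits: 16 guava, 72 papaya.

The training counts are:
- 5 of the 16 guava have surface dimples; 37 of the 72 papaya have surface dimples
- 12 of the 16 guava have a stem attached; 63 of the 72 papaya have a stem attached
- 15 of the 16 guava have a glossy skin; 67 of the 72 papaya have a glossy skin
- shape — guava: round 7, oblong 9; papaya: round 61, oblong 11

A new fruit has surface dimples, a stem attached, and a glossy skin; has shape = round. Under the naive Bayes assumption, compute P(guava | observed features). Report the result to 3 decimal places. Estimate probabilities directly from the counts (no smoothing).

guava: (16/88) × (5/16) × (12/16) × (15/16) × (7/16) ≈ 0.0174782
papaya: (72/88) × (37/72) × (63/72) × (67/72) × (61/72) ≈ 0.290046
P(guava | x) = 0.0174782 / 0.3075242 ≈ 0.057

0.057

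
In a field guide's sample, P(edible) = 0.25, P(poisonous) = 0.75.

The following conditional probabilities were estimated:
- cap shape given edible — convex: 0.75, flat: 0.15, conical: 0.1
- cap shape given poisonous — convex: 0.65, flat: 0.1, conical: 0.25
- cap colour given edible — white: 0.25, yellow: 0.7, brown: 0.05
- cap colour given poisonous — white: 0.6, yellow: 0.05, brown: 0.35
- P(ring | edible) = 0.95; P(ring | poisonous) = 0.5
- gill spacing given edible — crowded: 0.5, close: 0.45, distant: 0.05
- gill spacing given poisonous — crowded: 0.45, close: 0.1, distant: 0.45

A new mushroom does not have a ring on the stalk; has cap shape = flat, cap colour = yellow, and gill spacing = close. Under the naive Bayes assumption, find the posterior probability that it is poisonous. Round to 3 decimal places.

edible: 0.25 × 0.15 × 0.7 × (1−0.95) × 0.45 = 0.000590625
poisonous: 0.75 × 0.1 × 0.05 × (1−0.5) × 0.1 = 0.0001875
P(poisonous | x) = 0.0001875 / 0.000778125 ≈ 0.241

0.241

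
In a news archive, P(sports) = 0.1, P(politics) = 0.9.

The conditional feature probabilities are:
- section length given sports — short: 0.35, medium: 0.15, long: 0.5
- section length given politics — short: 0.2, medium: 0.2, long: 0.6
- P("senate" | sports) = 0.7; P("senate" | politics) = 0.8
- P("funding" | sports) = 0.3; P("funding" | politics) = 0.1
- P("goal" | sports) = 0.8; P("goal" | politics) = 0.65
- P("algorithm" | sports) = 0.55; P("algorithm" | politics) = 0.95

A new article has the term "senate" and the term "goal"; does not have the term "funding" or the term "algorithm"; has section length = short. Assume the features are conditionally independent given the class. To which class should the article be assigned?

sports: 0.1 × 0.35 × 0.7 × (1−0.3) × 0.8 × (1−0.55) = 0.006174
politics: 0.9 × 0.2 × 0.8 × (1−0.1) × 0.65 × (1−0.95) = 0.004212
Highest score → sports.

sports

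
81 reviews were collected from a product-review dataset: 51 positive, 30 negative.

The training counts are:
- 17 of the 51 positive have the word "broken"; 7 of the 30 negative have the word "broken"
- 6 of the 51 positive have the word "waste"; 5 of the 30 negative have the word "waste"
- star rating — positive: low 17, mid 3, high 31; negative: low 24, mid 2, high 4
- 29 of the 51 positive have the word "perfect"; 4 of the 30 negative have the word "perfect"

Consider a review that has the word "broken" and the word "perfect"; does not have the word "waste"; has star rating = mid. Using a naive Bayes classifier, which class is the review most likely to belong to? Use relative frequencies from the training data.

positive

positive: (51/81) × (17/51) × (45/51) × (3/51) × (29/51) ≈ 0.0061942
negative: (30/81) × (7/30) × (25/30) × (2/30) × (4/30) ≈ 0.000640146
Highest score → positive.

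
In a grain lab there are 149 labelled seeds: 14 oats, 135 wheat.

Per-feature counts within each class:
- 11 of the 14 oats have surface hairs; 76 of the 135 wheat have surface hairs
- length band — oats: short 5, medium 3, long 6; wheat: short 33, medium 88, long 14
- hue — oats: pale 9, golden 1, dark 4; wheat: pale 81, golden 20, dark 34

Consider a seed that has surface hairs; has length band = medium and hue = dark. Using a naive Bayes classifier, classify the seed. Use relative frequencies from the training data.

oats: (14/149) × (11/14) × (3/14) × (4/14) ≈ 0.00451993
wheat: (135/149) × (76/135) × (88/135) × (34/135) ≈ 0.0837378
Highest score → wheat.

wheat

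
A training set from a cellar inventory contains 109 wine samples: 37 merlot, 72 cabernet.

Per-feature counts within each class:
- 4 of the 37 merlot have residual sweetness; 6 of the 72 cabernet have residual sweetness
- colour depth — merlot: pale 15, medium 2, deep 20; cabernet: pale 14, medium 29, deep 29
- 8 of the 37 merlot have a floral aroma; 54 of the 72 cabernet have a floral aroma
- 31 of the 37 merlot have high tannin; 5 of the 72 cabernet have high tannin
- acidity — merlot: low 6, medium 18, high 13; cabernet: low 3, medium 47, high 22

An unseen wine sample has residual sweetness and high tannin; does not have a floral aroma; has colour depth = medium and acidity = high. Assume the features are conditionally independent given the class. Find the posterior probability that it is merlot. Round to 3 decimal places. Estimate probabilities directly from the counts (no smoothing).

0.796

merlot: (37/109) × (4/37) × (2/37) × (29/37) × (31/37) × (13/37) ≈ 0.000457678
cabernet: (72/109) × (6/72) × (29/72) × (18/72) × (5/72) × (22/72) ≈ 0.000117614
P(merlot | x) = 0.000457678 / 0.000575292 ≈ 0.796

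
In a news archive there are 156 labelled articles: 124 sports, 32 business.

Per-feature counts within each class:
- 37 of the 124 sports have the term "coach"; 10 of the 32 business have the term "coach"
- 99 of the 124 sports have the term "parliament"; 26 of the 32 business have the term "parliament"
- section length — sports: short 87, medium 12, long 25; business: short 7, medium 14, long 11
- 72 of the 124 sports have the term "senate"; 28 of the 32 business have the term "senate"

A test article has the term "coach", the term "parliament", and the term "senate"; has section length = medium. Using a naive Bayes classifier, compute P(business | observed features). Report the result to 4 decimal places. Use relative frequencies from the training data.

0.6520

sports: (124/156) × (37/124) × (99/124) × (12/124) × (72/124) ≈ 0.0106405
business: (32/156) × (10/32) × (26/32) × (14/32) × (28/32) ≈ 0.0199382
P(business | x) = 0.0199382 / 0.0305787 ≈ 0.6520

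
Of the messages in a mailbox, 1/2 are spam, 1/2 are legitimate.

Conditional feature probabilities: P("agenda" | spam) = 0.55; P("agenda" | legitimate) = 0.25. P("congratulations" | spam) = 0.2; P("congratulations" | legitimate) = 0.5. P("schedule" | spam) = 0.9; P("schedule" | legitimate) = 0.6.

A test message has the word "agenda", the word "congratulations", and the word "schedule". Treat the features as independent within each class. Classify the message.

spam

spam: 0.5 × 0.55 × 0.2 × 0.9 = 0.0495
legitimate: 0.5 × 0.25 × 0.5 × 0.6 = 0.0375
Highest score → spam.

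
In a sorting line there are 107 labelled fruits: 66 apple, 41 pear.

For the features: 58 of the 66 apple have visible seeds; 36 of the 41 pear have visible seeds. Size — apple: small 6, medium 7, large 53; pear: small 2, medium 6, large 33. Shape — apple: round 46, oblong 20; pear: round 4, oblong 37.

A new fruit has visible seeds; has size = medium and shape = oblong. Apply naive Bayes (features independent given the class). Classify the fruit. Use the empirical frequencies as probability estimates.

pear

apple: (66/107) × (58/66) × (7/66) × (20/66) ≈ 0.0174215
pear: (41/107) × (36/41) × (6/41) × (37/41) ≈ 0.0444328
Highest score → pear.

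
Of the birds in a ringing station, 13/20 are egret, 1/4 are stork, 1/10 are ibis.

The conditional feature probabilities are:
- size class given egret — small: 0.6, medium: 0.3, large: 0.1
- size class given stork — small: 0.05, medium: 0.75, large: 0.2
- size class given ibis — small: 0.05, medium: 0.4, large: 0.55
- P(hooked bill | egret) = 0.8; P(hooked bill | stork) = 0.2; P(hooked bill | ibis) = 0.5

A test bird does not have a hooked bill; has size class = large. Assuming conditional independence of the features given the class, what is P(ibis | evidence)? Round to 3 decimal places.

egret: 0.65 × 0.1 × (1−0.8) = 0.013
stork: 0.25 × 0.2 × (1−0.2) = 0.04
ibis: 0.1 × 0.55 × (1−0.5) = 0.0275
P(ibis | x) = 0.0275 / 0.0805 ≈ 0.342

0.342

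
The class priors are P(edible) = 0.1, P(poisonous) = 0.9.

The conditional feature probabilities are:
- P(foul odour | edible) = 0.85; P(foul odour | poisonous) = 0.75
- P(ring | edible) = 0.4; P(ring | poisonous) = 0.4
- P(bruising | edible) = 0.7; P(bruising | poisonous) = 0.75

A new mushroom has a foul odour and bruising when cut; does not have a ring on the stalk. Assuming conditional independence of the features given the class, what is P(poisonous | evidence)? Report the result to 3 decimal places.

0.895

edible: 0.1 × 0.85 × (1−0.4) × 0.7 = 0.0357
poisonous: 0.9 × 0.75 × (1−0.4) × 0.75 = 0.30375
P(poisonous | x) = 0.30375 / 0.33945 ≈ 0.895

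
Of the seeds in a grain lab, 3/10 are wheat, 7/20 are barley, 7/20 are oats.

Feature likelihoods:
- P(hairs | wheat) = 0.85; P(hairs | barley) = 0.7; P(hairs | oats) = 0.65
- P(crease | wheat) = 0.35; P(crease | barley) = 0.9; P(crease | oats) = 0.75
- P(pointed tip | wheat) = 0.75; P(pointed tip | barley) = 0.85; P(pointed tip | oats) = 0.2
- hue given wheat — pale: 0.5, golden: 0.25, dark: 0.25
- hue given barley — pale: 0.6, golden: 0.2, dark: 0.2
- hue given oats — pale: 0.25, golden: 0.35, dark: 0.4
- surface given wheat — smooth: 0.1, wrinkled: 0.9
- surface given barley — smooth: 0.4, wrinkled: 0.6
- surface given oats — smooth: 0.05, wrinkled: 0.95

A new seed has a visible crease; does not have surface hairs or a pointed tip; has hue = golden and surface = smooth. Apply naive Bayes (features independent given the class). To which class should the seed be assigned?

wheat: 0.3 × (1−0.85) × 0.35 × (1−0.75) × 0.25 × 0.1 = 0.0000984375
barley: 0.35 × (1−0.7) × 0.9 × (1−0.85) × 0.2 × 0.4 = 0.001134
oats: 0.35 × (1−0.65) × 0.75 × (1−0.2) × 0.35 × 0.05 = 0.00128625
Highest score → oats.

oats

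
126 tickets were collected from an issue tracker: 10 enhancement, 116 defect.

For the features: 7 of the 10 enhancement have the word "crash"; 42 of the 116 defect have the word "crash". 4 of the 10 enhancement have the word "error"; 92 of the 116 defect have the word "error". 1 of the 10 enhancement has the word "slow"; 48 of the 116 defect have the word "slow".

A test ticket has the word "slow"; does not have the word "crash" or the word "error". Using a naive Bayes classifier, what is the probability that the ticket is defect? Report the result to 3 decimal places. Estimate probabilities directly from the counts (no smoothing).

enhancement: (10/126) × (3/10) × (6/10) × (1/10) ≈ 0.00142857
defect: (116/126) × (74/116) × (24/116) × (48/116) ≈ 0.0502803
P(defect | x) = 0.0502803 / 0.05170887 ≈ 0.972

0.972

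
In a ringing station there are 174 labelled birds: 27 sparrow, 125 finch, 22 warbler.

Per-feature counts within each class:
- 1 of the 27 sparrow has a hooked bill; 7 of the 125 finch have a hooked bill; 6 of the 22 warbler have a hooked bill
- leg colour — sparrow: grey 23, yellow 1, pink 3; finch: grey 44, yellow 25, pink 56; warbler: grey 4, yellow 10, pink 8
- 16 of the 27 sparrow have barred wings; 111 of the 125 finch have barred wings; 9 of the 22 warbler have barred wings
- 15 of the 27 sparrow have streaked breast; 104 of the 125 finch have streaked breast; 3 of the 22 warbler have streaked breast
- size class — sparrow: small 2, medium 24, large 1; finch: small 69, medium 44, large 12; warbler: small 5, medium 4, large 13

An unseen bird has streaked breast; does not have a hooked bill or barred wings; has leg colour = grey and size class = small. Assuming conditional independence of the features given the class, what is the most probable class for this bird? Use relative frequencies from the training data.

finch

sparrow: (27/174) × (26/27) × (23/27) × (11/27) × (15/27) × (2/27) ≈ 0.00213408
finch: (125/174) × (118/125) × (44/125) × (14/125) × (104/125) × (69/125) ≈ 0.0122788
warbler: (22/174) × (16/22) × (4/22) × (13/22) × (3/22) × (5/22) ≈ 0.000306178
Highest score → finch.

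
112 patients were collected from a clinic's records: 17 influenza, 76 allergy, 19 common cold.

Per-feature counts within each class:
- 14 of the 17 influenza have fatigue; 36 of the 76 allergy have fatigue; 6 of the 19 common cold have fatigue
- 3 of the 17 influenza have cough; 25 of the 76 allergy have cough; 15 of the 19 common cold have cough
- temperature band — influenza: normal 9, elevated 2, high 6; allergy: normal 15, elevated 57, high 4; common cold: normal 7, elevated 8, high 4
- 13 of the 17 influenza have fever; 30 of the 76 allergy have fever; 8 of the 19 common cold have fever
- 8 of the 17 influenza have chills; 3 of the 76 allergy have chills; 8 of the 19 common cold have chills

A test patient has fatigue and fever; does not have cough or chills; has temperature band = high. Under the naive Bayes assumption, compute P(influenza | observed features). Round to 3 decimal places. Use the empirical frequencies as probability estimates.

0.751

influenza: (17/112) × (14/17) × (14/17) × (6/17) × (13/17) × (9/17) ≈ 0.0147089
allergy: (76/112) × (36/76) × (51/76) × (4/76) × (30/76) × (73/76) ≈ 0.00430432
common cold: (19/112) × (6/19) × (4/19) × (4/19) × (8/19) × (11/19) ≈ 0.000578791
P(influenza | x) = 0.0147089 / 0.019592011 ≈ 0.751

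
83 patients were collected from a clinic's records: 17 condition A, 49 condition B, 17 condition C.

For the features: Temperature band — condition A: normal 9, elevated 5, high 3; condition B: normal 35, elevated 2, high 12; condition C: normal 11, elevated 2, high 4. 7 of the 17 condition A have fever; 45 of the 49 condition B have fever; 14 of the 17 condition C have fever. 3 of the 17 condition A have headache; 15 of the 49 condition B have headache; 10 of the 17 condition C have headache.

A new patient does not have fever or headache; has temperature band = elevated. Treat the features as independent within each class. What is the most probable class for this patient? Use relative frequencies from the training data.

condition A

condition A: (17/83) × (5/17) × (10/17) × (14/17) ≈ 0.0291825
condition B: (49/83) × (2/49) × (4/49) × (34/49) ≈ 0.00136489
condition C: (17/83) × (2/17) × (3/17) × (7/17) ≈ 0.00175095
Highest score → condition A.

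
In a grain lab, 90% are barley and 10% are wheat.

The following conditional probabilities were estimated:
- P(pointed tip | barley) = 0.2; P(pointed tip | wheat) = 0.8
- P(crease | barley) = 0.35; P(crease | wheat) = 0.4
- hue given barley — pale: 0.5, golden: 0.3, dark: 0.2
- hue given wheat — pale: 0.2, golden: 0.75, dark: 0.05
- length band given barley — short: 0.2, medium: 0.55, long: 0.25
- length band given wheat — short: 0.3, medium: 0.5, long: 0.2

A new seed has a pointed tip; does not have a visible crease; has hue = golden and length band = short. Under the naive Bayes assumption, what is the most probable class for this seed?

barley: 0.9 × 0.2 × (1−0.35) × 0.3 × 0.2 = 0.00702
wheat: 0.1 × 0.8 × (1−0.4) × 0.75 × 0.3 = 0.0108
Highest score → wheat.

wheat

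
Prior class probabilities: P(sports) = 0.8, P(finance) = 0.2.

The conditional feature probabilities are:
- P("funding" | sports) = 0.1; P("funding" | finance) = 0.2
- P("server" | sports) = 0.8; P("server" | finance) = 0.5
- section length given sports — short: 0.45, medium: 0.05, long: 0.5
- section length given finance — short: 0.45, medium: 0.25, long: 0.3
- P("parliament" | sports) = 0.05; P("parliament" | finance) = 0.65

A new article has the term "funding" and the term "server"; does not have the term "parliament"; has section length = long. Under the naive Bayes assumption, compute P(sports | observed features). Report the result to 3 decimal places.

0.935

sports: 0.8 × 0.1 × 0.8 × 0.5 × (1−0.05) = 0.0304
finance: 0.2 × 0.2 × 0.5 × 0.3 × (1−0.65) = 0.0021
P(sports | x) = 0.0304 / 0.0325 ≈ 0.935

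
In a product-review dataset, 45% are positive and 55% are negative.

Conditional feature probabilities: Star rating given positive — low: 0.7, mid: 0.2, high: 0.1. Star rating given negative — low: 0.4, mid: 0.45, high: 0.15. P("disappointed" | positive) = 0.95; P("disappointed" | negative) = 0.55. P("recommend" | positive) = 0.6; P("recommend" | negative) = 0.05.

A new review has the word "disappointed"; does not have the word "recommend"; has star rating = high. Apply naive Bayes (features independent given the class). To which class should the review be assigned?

negative

positive: 0.45 × 0.1 × 0.95 × (1−0.6) = 0.0171
negative: 0.55 × 0.15 × 0.55 × (1−0.05) = 0.04310625
Highest score → negative.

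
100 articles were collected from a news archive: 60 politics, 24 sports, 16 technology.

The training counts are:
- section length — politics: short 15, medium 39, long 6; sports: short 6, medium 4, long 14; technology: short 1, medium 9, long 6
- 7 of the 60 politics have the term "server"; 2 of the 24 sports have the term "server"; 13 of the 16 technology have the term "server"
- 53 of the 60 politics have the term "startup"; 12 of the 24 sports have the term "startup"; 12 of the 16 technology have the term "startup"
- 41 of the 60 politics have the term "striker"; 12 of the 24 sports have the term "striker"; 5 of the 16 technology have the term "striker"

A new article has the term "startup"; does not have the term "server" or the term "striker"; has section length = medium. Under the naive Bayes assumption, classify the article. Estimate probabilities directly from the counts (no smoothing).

politics

politics: (60/100) × (39/60) × (53/60) × (53/60) × (19/60) ≈ 0.0963643
sports: (24/100) × (4/24) × (22/24) × (12/24) × (12/24) ≈ 0.00916667
technology: (16/100) × (9/16) × (3/16) × (12/16) × (11/16) = 0.008701171875
Highest score → politics.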